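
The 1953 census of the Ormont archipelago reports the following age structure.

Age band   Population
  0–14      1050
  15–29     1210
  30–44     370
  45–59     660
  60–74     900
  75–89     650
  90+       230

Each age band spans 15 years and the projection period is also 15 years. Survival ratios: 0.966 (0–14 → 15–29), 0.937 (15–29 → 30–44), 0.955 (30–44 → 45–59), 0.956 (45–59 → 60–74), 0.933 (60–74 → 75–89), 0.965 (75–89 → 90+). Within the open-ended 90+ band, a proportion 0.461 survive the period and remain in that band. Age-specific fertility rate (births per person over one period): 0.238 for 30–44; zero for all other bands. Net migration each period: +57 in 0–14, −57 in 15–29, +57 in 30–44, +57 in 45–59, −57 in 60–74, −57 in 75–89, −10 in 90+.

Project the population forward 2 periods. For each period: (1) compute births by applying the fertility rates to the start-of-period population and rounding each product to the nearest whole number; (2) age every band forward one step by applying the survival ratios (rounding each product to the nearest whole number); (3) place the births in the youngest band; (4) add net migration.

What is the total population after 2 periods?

4464

— Period 1 —
Births: 370 × 0.238 = 88
15–29: 1050 × 0.966 = 1014
30–44: 1210 × 0.937 = 1134
45–59: 370 × 0.955 = 353
60–74: 660 × 0.956 = 631
75–89: 900 × 0.933 = 840
90+: 650 × 0.965 + 230 × 0.461 = 627 + 106 = 733
Net migration: 0–14 + 57 → 145; 15–29 − 57 → 957; 30–44 + 57 → 1191; 45–59 + 57 → 410; 60–74 − 57 → 574; 75–89 − 57 → 783; 90+ − 10 → 723
Population now: 0–14=145, 15–29=957, 30–44=1191, 45–59=410, 60–74=574, 75–89=783, 90+=723
— Period 2 —
Births: 1191 × 0.238 = 283
15–29: 145 × 0.966 = 140
30–44: 957 × 0.937 = 897
45–59: 1191 × 0.955 = 1137
60–74: 410 × 0.956 = 392
75–89: 574 × 0.933 = 536
90+: 783 × 0.965 + 723 × 0.461 = 756 + 333 = 1089
Net migration: 0–14 + 57 → 340; 15–29 − 57 → 83; 30–44 + 57 → 954; 45–59 + 57 → 1194; 60–74 − 57 → 335; 75–89 − 57 → 479; 90+ − 10 → 1079
Population now: 0–14=340, 15–29=83, 30–44=954, 45–59=1194, 60–74=335, 75–89=479, 90+=1079
Total after period 2: 340 + 83 + 954 + 1194 + 335 + 479 + 1079 = 4464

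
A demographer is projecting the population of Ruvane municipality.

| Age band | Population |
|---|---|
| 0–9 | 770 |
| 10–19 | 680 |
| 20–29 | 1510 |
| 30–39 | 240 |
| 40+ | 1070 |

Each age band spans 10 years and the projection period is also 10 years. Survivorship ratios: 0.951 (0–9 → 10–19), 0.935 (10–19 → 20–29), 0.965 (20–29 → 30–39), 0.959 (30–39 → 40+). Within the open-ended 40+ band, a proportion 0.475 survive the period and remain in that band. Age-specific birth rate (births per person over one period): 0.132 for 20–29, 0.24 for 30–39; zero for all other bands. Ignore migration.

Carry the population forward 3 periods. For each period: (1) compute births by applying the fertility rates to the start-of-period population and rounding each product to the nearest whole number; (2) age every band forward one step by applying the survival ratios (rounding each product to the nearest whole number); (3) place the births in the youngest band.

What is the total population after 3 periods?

After projecting period 1:
Births: 1510 × 0.132 = 199, 240 × 0.24 = 58 → total 257
10–19: 770 × 0.951 = 732
20–29: 680 × 0.935 = 636
30–39: 1510 × 0.965 = 1457
40+: 240 × 0.959 + 1070 × 0.475 = 230 + 508 = 738
→ [257, 732, 636, 1457, 738]
After projecting period 2:
Births: 636 × 0.132 = 84, 1457 × 0.24 = 350 → total 434
10–19: 257 × 0.951 = 244
20–29: 732 × 0.935 = 684
30–39: 636 × 0.965 = 614
40+: 1457 × 0.959 + 738 × 0.475 = 1397 + 351 = 1748
→ [434, 244, 684, 614, 1748]
After projecting period 3:
Births: 684 × 0.132 = 90, 614 × 0.24 = 147 → total 237
10–19: 434 × 0.951 = 413
20–29: 244 × 0.935 = 228
30–39: 684 × 0.965 = 660
40+: 614 × 0.959 + 1748 × 0.475 = 589 + 830 = 1419
→ [237, 413, 228, 660, 1419]
Total after period 3: 237 + 413 + 228 + 660 + 1419 = 2957

2957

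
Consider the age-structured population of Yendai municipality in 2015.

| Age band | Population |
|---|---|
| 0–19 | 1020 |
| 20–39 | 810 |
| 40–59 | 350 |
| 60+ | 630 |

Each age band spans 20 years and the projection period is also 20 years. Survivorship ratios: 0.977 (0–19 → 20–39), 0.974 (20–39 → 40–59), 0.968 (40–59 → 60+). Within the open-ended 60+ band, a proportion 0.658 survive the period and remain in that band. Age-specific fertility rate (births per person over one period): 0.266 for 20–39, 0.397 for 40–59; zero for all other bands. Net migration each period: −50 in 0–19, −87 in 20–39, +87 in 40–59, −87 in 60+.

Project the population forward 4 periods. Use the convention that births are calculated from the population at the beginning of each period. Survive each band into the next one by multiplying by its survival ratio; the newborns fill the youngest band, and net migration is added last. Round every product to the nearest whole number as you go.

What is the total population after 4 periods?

— Period 1 —
Births: 810 * 0.266 = 215 ; 350 * 0.397 = 139 — total 354
20–39: 1020 * 0.977 = 997
40–59: 810 * 0.974 = 789
60+: 350 * 0.968 + 630 * 0.658 = 339 + 415 = 754
Net migration: 0–19 − 50 → 304; 20–39 − 87 → 910; 40–59 + 87 → 876; 60+ − 87 → 667
End of period: [304, 910, 876, 667]
— Period 2 —
Births: 910 * 0.266 = 242 ; 876 * 0.397 = 348 — total 590
20–39: 304 * 0.977 = 297
40–59: 910 * 0.974 = 886
60+: 876 * 0.968 + 667 * 0.658 = 848 + 439 = 1287
Net migration: 0–19 − 50 → 540; 20–39 − 87 → 210; 40–59 + 87 → 973; 60+ − 87 → 1200
End of period: [540, 210, 973, 1200]
— Period 3 —
Births: 210 * 0.266 = 56 ; 973 * 0.397 = 386 — total 442
20–39: 540 * 0.977 = 528
40–59: 210 * 0.974 = 205
60+: 973 * 0.968 + 1200 * 0.658 = 942 + 790 = 1732
Net migration: 0–19 − 50 → 392; 20–39 − 87 → 441; 40–59 + 87 → 292; 60+ − 87 → 1645
End of period: [392, 441, 292, 1645]
— Period 4 —
Births: 441 * 0.266 = 117 ; 292 * 0.397 = 116 — total 233
20–39: 392 * 0.977 = 383
40–59: 441 * 0.974 = 430
60+: 292 * 0.968 + 1645 * 0.658 = 283 + 1082 = 1365
Net migration: 0–19 − 50 → 183; 20–39 − 87 → 296; 40–59 + 87 → 517; 60+ − 87 → 1278
End of period: [183, 296, 517, 1278]
Total after period 4: 183 + 296 + 517 + 1278 = 2274

2274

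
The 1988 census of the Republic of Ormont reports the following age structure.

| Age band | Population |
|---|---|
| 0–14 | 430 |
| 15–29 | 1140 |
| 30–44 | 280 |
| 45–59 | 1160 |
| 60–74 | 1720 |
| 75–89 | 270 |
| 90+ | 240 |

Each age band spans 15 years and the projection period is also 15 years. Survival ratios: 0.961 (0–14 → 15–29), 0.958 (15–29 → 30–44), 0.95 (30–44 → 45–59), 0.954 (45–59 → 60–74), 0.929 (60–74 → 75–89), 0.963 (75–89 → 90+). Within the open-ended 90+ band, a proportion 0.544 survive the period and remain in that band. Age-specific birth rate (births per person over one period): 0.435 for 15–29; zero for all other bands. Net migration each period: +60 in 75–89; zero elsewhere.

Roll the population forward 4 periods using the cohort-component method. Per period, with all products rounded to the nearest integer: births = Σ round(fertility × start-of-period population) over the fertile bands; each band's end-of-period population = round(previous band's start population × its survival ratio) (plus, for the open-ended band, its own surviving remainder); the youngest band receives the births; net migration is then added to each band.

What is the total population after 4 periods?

After projecting period 1:
Births: 1140 × 0.435 = 496
15–29: 430 × 0.961 = 413
30–44: 1140 × 0.958 = 1092
45–59: 280 × 0.95 = 266
60–74: 1160 × 0.954 = 1107
75–89: 1720 × 0.929 = 1598
90+: 270 × 0.963 + 240 × 0.544 = 260 + 131 = 391
Net migration: 75–89 + 60 → 1658
→ [496, 413, 1092, 266, 1107, 1658, 391]
After projecting period 2:
Births: 413 × 0.435 = 180
15–29: 496 × 0.961 = 477
30–44: 413 × 0.958 = 396
45–59: 1092 × 0.95 = 1037
60–74: 266 × 0.954 = 254
75–89: 1107 × 0.929 = 1028
90+: 1658 × 0.963 + 391 × 0.544 = 1597 + 213 = 1810
Net migration: 75–89 + 60 → 1088
→ [180, 477, 396, 1037, 254, 1088, 1810]
After projecting period 3:
Births: 477 × 0.435 = 207
15–29: 180 × 0.961 = 173
30–44: 477 × 0.958 = 457
45–59: 396 × 0.95 = 376
60–74: 1037 × 0.954 = 989
75–89: 254 × 0.929 = 236
90+: 1088 × 0.963 + 1810 × 0.544 = 1048 + 985 = 2033
Net migration: 75–89 + 60 → 296
→ [207, 173, 457, 376, 989, 296, 2033]
After projecting period 4:
Births: 173 × 0.435 = 75
15–29: 207 × 0.961 = 199
30–44: 173 × 0.958 = 166
45–59: 457 × 0.95 = 434
60–74: 376 × 0.954 = 359
75–89: 989 × 0.929 = 919
90+: 296 × 0.963 + 2033 × 0.544 = 285 + 1106 = 1391
Net migration: 75–89 + 60 → 979
→ [75, 199, 166, 434, 359, 979, 1391]
Total after period 4: 75 + 199 + 166 + 434 + 359 + 979 + 1391 = 3603

3603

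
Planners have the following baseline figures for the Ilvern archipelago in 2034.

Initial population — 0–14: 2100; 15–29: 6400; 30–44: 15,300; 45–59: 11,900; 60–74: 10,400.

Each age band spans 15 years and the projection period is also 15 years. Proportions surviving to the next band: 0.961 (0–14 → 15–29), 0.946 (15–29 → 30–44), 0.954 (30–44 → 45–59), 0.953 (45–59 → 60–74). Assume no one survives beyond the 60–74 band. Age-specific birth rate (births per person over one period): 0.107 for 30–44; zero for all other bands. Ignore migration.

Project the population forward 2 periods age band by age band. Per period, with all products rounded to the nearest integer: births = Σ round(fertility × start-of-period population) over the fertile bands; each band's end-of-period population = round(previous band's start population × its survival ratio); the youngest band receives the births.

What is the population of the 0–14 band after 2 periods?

648

Numbering the bands 1..5 from youngest to oldest:
— Period 1 —
Births: 15300 × 0.107 = 1637
Band 2: 2100 × 0.961 = 2018
Band 3: 6400 × 0.946 = 6054
Band 4: 15300 × 0.954 = 14596
Band 5: 11900 × 0.953 = 11341
End of period: [1637, 2018, 6054, 14596, 11341]
— Period 2 —
Births: 6054 × 0.107 = 648
Band 2: 1637 × 0.961 = 1573
Band 3: 2018 × 0.946 = 1909
Band 4: 6054 × 0.954 = 5776
Band 5: 14596 × 0.953 = 13910
End of period: [648, 1573, 1909, 5776, 13910]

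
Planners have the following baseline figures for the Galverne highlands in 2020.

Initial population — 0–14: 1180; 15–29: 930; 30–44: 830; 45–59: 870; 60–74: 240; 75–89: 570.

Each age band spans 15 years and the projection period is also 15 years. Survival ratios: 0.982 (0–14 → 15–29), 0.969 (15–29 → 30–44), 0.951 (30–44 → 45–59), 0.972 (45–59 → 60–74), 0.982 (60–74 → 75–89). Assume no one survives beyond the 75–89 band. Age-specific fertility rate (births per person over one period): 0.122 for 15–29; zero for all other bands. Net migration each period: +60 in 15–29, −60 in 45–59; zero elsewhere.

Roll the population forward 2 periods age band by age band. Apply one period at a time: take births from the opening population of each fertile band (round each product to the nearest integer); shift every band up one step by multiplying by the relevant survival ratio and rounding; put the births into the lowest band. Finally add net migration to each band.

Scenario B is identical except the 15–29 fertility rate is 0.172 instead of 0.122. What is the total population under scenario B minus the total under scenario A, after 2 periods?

107

[period 1]
Births: 930 × 0.122 = 113
15–29: 1180 × 0.982 = 1159
30–44: 930 × 0.969 = 901
45–59: 830 × 0.951 = 789
60–74: 870 × 0.972 = 846
75–89: 240 × 0.982 = 236
Net migration: 15–29 + 60 → 1219; 45–59 − 60 → 729
Population now: 0–14=113, 15–29=1219, 30–44=901, 45–59=729, 60–74=846, 75–89=236
[period 2]
Births: 1219 × 0.122 = 149
15–29: 113 × 0.982 = 111
30–44: 1219 × 0.969 = 1181
45–59: 901 × 0.951 = 857
60–74: 729 × 0.972 = 709
75–89: 846 × 0.982 = 831
Net migration: 15–29 + 60 → 171; 45–59 − 60 → 797
Population now: 0–14=149, 15–29=171, 30–44=1181, 45–59=797, 60–74=709, 75–89=831
Scenario A total after 2 periods: 3838
Scenario B projection —
[period 1]
Births: 930 × 0.172 = 160
15–29: 1180 × 0.982 = 1159
30–44: 930 × 0.969 = 901
45–59: 830 × 0.951 = 789
60–74: 870 × 0.972 = 846
75–89: 240 × 0.982 = 236
Net migration: 15–29 + 60 → 1219; 45–59 − 60 → 729
Population now: 0–14=160, 15–29=1219, 30–44=901, 45–59=729, 60–74=846, 75–89=236
[period 2]
Births: 1219 × 0.172 = 210
15–29: 160 × 0.982 = 157
30–44: 1219 × 0.969 = 1181
45–59: 901 × 0.951 = 857
60–74: 729 × 0.972 = 709
75–89: 846 × 0.982 = 831
Net migration: 15–29 + 60 → 217; 45–59 − 60 → 797
Population now: 0–14=210, 15–29=217, 30–44=1181, 45–59=797, 60–74=709, 75–89=831
Scenario B total after 2 periods: 3945
Difference B − A = 3945 − 3838 = 107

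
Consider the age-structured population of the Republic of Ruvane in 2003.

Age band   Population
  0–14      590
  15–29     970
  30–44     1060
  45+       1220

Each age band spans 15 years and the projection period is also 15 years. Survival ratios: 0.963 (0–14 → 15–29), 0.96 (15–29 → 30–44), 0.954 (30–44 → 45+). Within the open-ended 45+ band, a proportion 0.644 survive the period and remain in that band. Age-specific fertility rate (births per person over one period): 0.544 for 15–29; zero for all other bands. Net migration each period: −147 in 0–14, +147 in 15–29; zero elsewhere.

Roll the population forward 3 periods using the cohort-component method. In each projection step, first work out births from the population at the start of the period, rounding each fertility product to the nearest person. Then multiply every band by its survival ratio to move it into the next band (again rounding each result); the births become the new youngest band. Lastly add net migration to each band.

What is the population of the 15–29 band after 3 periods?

380

[period 1]
Births: 970 * 0.544 = 528
15–29: 590 * 0.963 = 568
30–44: 970 * 0.96 = 931
45+: 1060 * 0.954 + 1220 * 0.644 = 1011 + 786 = 1797
Net migration: 0–14 − 147 → 381; 15–29 + 147 → 715
→ [381, 715, 931, 1797]
[period 2]
Births: 715 * 0.544 = 389
15–29: 381 * 0.963 = 367
30–44: 715 * 0.96 = 686
45+: 931 * 0.954 + 1797 * 0.644 = 888 + 1157 = 2045
Net migration: 0–14 − 147 → 242; 15–29 + 147 → 514
→ [242, 514, 686, 2045]
[period 3]
Births: 514 * 0.544 = 280
15–29: 242 * 0.963 = 233
30–44: 514 * 0.96 = 493
45+: 686 * 0.954 + 2045 * 0.644 = 654 + 1317 = 1971
Net migration: 0–14 − 147 → 133; 15–29 + 147 → 380
→ [133, 380, 493, 1971]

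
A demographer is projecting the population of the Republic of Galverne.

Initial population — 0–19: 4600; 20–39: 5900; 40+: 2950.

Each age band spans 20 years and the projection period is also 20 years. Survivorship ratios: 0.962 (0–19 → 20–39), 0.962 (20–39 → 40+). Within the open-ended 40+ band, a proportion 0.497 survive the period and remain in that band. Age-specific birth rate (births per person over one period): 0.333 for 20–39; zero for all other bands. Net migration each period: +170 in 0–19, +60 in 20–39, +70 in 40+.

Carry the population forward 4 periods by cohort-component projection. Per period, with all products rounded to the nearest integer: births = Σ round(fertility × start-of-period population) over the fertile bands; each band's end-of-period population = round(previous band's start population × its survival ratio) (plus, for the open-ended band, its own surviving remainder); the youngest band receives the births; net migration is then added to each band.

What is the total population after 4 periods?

[period 1]
Births: 5900 × 0.333 = 1965
20–39: 4600 × 0.962 = 4425
40+: 5900 × 0.962 + 2950 × 0.497 = 5676 + 1466 = 7142
Net migration: 0–19 + 170 → 2135; 20–39 + 60 → 4485; 40+ + 70 → 7212
Population now: 0–19=2135, 20–39=4485, 40+=7212
[period 2]
Births: 4485 × 0.333 = 1494
20–39: 2135 × 0.962 = 2054
40+: 4485 × 0.962 + 7212 × 0.497 = 4315 + 3584 = 7899
Net migration: 0–19 + 170 → 1664; 20–39 + 60 → 2114; 40+ + 70 → 7969
Population now: 0–19=1664, 20–39=2114, 40+=7969
[period 3]
Births: 2114 × 0.333 = 704
20–39: 1664 × 0.962 = 1601
40+: 2114 × 0.962 + 7969 × 0.497 = 2034 + 3961 = 5995
Net migration: 0–19 + 170 → 874; 20–39 + 60 → 1661; 40+ + 70 → 6065
Population now: 0–19=874, 20–39=1661, 40+=6065
[period 4]
Births: 1661 × 0.333 = 553
20–39: 874 × 0.962 = 841
40+: 1661 × 0.962 + 6065 × 0.497 = 1598 + 3014 = 4612
Net migration: 0–19 + 170 → 723; 20–39 + 60 → 901; 40+ + 70 → 4682
Population now: 0–19=723, 20–39=901, 40+=4682
Total after period 4: 723 + 901 + 4682 = 6306

6306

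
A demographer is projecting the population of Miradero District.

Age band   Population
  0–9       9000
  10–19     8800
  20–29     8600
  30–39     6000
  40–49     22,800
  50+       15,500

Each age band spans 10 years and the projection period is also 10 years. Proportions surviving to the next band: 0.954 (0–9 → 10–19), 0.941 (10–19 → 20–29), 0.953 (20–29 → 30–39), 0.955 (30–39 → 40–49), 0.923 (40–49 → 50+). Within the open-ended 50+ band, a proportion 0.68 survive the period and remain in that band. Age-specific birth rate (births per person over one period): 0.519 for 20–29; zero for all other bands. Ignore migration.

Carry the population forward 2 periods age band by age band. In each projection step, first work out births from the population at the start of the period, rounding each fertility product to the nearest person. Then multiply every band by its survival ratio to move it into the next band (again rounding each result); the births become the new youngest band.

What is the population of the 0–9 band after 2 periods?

4298

(Groups numbered youngest = 1 to oldest = 6.)
After projecting period 1:
Births: 8600 × 0.519 = 4463
Group 2: 9000 × 0.954 = 8586
Group 3: 8800 × 0.941 = 8281
Group 4: 8600 × 0.953 = 8196
Group 5: 6000 × 0.955 = 5730
Group 6: 22800 × 0.923 + 15500 × 0.68 = 21044 + 10540 = 31584
Population now: 0–9=4463, 10–19=8586, 20–29=8281, 30–39=8196, 40–49=5730, 50+=31584
After projecting period 2:
Births: 8281 × 0.519 = 4298
Group 2: 4463 × 0.954 = 4258
Group 3: 8586 × 0.941 = 8079
Group 4: 8281 × 0.953 = 7892
Group 5: 8196 × 0.955 = 7827
Group 6: 5730 × 0.923 + 31584 × 0.68 = 5289 + 21477 = 26766
Population now: 0–9=4298, 10–19=4258, 20–29=8079, 30–39=7892, 40–49=7827, 50+=26766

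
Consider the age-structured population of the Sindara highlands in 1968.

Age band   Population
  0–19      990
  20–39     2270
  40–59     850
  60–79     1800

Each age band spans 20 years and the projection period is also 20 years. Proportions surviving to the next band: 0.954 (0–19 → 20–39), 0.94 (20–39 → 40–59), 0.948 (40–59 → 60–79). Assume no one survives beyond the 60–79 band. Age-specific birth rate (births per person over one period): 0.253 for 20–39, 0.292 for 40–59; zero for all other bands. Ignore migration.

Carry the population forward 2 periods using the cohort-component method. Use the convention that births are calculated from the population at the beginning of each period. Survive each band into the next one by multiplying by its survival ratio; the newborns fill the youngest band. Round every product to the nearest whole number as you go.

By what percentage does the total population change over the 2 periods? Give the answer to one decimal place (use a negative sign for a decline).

-22.9

Let group 1 be 0–19 through group 4 = 60–79.
— Period 1 —
Births: 2270 * 0.253 = 574 ; 850 * 0.292 = 248 → total 822
Group 2: 990 * 0.954 = 944
Group 3: 2270 * 0.94 = 2134
Group 4: 850 * 0.948 = 806
Giving 822 / 944 / 2134 / 806.
— Period 2 —
Births: 944 * 0.253 = 239 ; 2134 * 0.292 = 623 → total 862
Group 2: 822 * 0.954 = 784
Group 3: 944 * 0.94 = 887
Group 4: 2134 * 0.948 = 2023
Giving 862 / 784 / 887 / 2023.
Total: 5910 → 4556; change = -1354; percentage change = -22.9%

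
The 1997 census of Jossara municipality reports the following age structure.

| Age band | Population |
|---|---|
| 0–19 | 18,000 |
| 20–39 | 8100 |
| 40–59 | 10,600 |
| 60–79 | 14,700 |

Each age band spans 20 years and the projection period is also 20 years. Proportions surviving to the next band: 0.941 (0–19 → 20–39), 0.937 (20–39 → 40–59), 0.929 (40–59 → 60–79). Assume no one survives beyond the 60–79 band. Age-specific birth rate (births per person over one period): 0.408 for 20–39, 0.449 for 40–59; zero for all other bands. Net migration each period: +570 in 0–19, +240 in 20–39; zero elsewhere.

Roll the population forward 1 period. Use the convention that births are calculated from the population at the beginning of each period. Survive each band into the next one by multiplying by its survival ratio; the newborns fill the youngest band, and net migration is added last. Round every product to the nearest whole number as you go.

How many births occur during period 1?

8064

— Period 1 —
Births: 8100 × 0.408 = 3305 ; 10600 × 0.449 = 4759 — total 8064
20–39: 18000 × 0.941 = 16938
40–59: 8100 × 0.937 = 7590
60–79: 10600 × 0.929 = 9847
Net migration: 0–19 + 570 → 8634; 20–39 + 240 → 17178
→ [8634, 17178, 7590, 9847]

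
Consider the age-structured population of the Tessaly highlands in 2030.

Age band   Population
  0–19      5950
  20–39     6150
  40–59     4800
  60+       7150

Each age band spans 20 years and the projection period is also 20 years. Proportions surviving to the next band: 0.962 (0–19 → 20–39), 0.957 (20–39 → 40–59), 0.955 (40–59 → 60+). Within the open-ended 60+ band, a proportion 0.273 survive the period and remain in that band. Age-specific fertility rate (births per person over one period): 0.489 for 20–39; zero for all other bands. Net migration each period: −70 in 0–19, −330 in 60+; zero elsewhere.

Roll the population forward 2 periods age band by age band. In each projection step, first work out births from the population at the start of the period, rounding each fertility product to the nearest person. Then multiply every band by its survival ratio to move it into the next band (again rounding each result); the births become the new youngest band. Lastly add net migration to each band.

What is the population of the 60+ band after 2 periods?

Let band 1 be 0–19 through band 4 = 60+.
After projecting period 1:
Births: 6150 × 0.489 = 3007
Band 2: 5950 × 0.962 = 5724
Band 3: 6150 × 0.957 = 5886
Band 4: 4800 × 0.955 + 7150 × 0.273 = 4584 + 1952 = 6536
Net migration: Band 1 − 70 → 2937; Band 4 − 330 → 6206
End of period: [2937, 5724, 5886, 6206]
After projecting period 2:
Births: 5724 × 0.489 = 2799
Band 2: 2937 × 0.962 = 2825
Band 3: 5724 × 0.957 = 5478
Band 4: 5886 × 0.955 + 6206 × 0.273 = 5621 + 1694 = 7315
Net migration: Band 1 − 70 → 2729; Band 4 − 330 → 6985
End of period: [2729, 2825, 5478, 6985]

6985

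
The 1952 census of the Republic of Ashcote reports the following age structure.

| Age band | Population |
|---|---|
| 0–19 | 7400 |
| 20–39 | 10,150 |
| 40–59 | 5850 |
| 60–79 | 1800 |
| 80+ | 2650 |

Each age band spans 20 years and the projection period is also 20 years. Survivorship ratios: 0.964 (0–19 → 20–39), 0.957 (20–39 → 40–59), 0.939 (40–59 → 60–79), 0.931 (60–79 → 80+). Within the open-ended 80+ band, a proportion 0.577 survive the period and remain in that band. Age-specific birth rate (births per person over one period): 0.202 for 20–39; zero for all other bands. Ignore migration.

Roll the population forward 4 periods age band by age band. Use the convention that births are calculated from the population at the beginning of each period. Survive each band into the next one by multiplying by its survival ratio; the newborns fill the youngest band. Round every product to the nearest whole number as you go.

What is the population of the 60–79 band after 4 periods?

Numbering the bands 1..5 from youngest to oldest:
Period 1:
Births: 10150 * 0.202 = 2050
Band 2: 7400 * 0.964 = 7134
Band 3: 10150 * 0.957 = 9714
Band 4: 5850 * 0.939 = 5493
Band 5: 1800 * 0.931 + 2650 * 0.577 = 1676 + 1529 = 3205
End of period: [2050, 7134, 9714, 5493, 3205]
Period 2:
Births: 7134 * 0.202 = 1441
Band 2: 2050 * 0.964 = 1976
Band 3: 7134 * 0.957 = 6827
Band 4: 9714 * 0.939 = 9121
Band 5: 5493 * 0.931 + 3205 * 0.577 = 5114 + 1849 = 6963
End of period: [1441, 1976, 6827, 9121, 6963]
Period 3:
Births: 1976 * 0.202 = 399
Band 2: 1441 * 0.964 = 1389
Band 3: 1976 * 0.957 = 1891
Band 4: 6827 * 0.939 = 6411
Band 5: 9121 * 0.931 + 6963 * 0.577 = 8492 + 4018 = 12510
End of period: [399, 1389, 1891, 6411, 12510]
Period 4:
Births: 1389 * 0.202 = 281
Band 2: 399 * 0.964 = 385
Band 3: 1389 * 0.957 = 1329
Band 4: 1891 * 0.939 = 1776
Band 5: 6411 * 0.931 + 12510 * 0.577 = 5969 + 7218 = 13187
End of period: [281, 385, 1329, 1776, 13187]

1776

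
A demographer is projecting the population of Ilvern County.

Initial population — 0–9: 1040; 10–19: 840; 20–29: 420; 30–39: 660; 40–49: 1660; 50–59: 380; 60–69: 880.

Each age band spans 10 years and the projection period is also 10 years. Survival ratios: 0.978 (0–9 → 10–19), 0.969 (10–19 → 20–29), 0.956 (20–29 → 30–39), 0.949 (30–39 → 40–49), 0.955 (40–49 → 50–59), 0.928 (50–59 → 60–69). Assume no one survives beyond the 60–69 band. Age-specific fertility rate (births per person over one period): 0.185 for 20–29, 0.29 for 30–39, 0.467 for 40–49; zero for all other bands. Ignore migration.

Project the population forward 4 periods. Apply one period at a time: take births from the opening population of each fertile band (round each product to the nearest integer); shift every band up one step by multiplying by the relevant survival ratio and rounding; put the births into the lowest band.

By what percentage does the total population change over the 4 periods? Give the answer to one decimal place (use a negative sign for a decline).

Call the bands 1 to 7, youngest first.
[period 1]
Births: 420 * 0.185 = 78 ; 660 * 0.29 = 191 ; 1660 * 0.467 = 775 → total 1044
Band 2: 1040 * 0.978 = 1017
Band 3: 840 * 0.969 = 814
Band 4: 420 * 0.956 = 402
Band 5: 660 * 0.949 = 626
Band 6: 1660 * 0.955 = 1585
Band 7: 380 * 0.928 = 353
Giving 1044 / 1017 / 814 / 402 / 626 / 1585 / 353.
[period 2]
Births: 814 * 0.185 = 151 ; 402 * 0.29 = 117 ; 626 * 0.467 = 292 → total 560
Band 2: 1044 * 0.978 = 1021
Band 3: 1017 * 0.969 = 985
Band 4: 814 * 0.956 = 778
Band 5: 402 * 0.949 = 381
Band 6: 626 * 0.955 = 598
Band 7: 1585 * 0.928 = 1471
Giving 560 / 1021 / 985 / 778 / 381 / 598 / 1471.
[period 3]
Births: 985 * 0.185 = 182 ; 778 * 0.29 = 226 ; 381 * 0.467 = 178 → total 586
Band 2: 560 * 0.978 = 548
Band 3: 1021 * 0.969 = 989
Band 4: 985 * 0.956 = 942
Band 5: 778 * 0.949 = 738
Band 6: 381 * 0.955 = 364
Band 7: 598 * 0.928 = 555
Giving 586 / 548 / 989 / 942 / 738 / 364 / 555.
[period 4]
Births: 989 * 0.185 = 183 ; 942 * 0.29 = 273 ; 738 * 0.467 = 345 → total 801
Band 2: 586 * 0.978 = 573
Band 3: 548 * 0.969 = 531
Band 4: 989 * 0.956 = 945
Band 5: 942 * 0.949 = 894
Band 6: 738 * 0.955 = 705
Band 7: 364 * 0.928 = 338
Giving 801 / 573 / 531 / 945 / 894 / 705 / 338.
Total: 5880 → 4787; change = -1093; percentage change = -18.6%

-18.6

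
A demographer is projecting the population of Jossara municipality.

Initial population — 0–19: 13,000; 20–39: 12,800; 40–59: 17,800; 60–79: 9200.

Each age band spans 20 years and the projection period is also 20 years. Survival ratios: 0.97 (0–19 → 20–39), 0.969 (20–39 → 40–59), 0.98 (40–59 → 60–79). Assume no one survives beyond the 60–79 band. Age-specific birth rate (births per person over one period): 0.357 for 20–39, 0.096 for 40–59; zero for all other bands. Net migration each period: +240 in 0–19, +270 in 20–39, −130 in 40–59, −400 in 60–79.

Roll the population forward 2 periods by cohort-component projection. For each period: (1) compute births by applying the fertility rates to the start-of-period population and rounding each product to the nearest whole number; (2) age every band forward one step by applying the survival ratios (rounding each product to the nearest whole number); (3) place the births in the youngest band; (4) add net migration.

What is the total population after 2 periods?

Period 1.
Births: 12800 × 0.357 = 4570 ; 17800 × 0.096 = 1709 → 6279
20–39: 13000 × 0.97 = 12610
40–59: 12800 × 0.969 = 12403
60–79: 17800 × 0.98 = 17444
Net migration: 0–19 + 240 → 6519; 20–39 + 270 → 12880; 40–59 − 130 → 12273; 60–79 − 400 → 17044
End of period: [6519, 12880, 12273, 17044]
Period 2.
Births: 12880 × 0.357 = 4598 ; 12273 × 0.096 = 1178 → 5776
20–39: 6519 × 0.97 = 6323
40–59: 12880 × 0.969 = 12481
60–79: 12273 × 0.98 = 12028
Net migration: 0–19 + 240 → 6016; 20–39 + 270 → 6593; 40–59 − 130 → 12351; 60–79 − 400 → 11628
End of period: [6016, 6593, 12351, 11628]
Total after period 2: 6016 + 6593 + 12351 + 11628 = 36588

36588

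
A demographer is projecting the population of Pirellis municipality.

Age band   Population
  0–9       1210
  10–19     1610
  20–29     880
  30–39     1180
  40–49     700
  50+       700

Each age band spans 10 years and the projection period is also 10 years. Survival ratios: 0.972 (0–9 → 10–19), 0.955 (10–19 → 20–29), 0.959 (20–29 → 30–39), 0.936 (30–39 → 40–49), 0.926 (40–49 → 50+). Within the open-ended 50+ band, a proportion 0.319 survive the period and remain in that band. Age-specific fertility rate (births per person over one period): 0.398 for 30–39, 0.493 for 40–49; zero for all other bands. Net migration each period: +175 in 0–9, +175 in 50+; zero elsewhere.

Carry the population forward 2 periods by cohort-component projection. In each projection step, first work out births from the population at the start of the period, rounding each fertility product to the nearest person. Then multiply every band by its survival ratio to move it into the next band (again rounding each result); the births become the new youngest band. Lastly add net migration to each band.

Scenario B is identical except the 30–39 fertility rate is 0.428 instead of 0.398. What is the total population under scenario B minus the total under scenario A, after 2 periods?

59

Period 1.
Births: 1180 * 0.398 = 470, 700 * 0.493 = 345 — total 815
10–19: 1210 * 0.972 = 1176
20–29: 1610 * 0.955 = 1538
30–39: 880 * 0.959 = 844
40–49: 1180 * 0.936 = 1104
50+: 700 * 0.926 + 700 * 0.319 = 648 + 223 = 871
Net migration: 0–9 + 175 → 990; 50+ + 175 → 1046
Giving 990 / 1176 / 1538 / 844 / 1104 / 1046.
Period 2.
Births: 844 * 0.398 = 336, 1104 * 0.493 = 544 — total 880
10–19: 990 * 0.972 = 962
20–29: 1176 * 0.955 = 1123
30–39: 1538 * 0.959 = 1475
40–49: 844 * 0.936 = 790
50+: 1104 * 0.926 + 1046 * 0.319 = 1022 + 334 = 1356
Net migration: 0–9 + 175 → 1055; 50+ + 175 → 1531
Giving 1055 / 962 / 1123 / 1475 / 790 / 1531.
Scenario A total after 2 periods: 6936
Scenario B projection —
Period 1.
Births: 1180 * 0.428 = 505, 700 * 0.493 = 345 — total 850
10–19: 1210 * 0.972 = 1176
20–29: 1610 * 0.955 = 1538
30–39: 880 * 0.959 = 844
40–49: 1180 * 0.936 = 1104
50+: 700 * 0.926 + 700 * 0.319 = 648 + 223 = 871
Net migration: 0–9 + 175 → 1025; 50+ + 175 → 1046
Giving 1025 / 1176 / 1538 / 844 / 1104 / 1046.
Period 2.
Births: 844 * 0.428 = 361, 1104 * 0.493 = 544 — total 905
10–19: 1025 * 0.972 = 996
20–29: 1176 * 0.955 = 1123
30–39: 1538 * 0.959 = 1475
40–49: 844 * 0.936 = 790
50+: 1104 * 0.926 + 1046 * 0.319 = 1022 + 334 = 1356
Net migration: 0–9 + 175 → 1080; 50+ + 175 → 1531
Giving 1080 / 996 / 1123 / 1475 / 790 / 1531.
Scenario B total after 2 periods: 6995
Difference B − A = 6995 − 6936 = 59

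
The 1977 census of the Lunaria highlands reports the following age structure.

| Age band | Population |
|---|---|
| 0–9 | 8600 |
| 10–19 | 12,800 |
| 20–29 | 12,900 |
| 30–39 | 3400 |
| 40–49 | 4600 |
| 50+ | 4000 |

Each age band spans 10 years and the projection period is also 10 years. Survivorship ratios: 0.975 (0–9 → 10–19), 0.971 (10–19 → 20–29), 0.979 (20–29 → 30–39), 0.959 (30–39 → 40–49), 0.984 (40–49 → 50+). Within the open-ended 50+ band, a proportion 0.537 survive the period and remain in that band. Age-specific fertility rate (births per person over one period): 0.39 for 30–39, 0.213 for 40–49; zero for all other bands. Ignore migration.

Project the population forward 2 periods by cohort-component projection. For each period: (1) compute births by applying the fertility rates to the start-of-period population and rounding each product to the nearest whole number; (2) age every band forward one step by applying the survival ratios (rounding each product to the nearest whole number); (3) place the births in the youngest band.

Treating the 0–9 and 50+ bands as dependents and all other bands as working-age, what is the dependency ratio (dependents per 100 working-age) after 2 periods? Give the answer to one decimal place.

Let group 1 be 0–9 through group 6 = 50+.
After projecting period 1:
Births: 3400 × 0.39 = 1326 ; 4600 × 0.213 = 980 → total 2306
Group 2: 8600 × 0.975 = 8385
Group 3: 12800 × 0.971 = 12429
Group 4: 12900 × 0.979 = 12629
Group 5: 3400 × 0.959 = 3261
Group 6: 4600 × 0.984 + 4000 × 0.537 = 4526 + 2148 = 6674
Giving 2306 / 8385 / 12429 / 12629 / 3261 / 6674.
After projecting period 2:
Births: 12629 × 0.39 = 4925 ; 3261 × 0.213 = 695 → total 5620
Group 2: 2306 × 0.975 = 2248
Group 3: 8385 × 0.971 = 8142
Group 4: 12429 × 0.979 = 12168
Group 5: 12629 × 0.959 = 12111
Group 6: 3261 × 0.984 + 6674 × 0.537 = 3209 + 3584 = 6793
Giving 5620 / 2248 / 8142 / 12168 / 12111 / 6793.
Dependents (band 0–9 + band 50+) = 5620 + 6793 = 12413; working-age = 34669; ratio = 12413/34669 × 100 = 35.8

35.8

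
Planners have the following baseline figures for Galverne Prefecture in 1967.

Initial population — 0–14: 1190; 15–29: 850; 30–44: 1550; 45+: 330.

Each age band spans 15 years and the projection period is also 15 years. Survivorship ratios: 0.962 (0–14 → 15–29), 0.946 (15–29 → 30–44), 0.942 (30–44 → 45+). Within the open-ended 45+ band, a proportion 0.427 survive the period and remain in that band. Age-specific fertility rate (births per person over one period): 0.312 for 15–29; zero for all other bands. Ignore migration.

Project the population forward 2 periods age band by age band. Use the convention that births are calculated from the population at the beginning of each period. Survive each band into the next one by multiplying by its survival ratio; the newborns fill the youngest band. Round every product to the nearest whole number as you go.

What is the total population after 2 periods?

Let group 1 be 0–14 through group 4 = 45+.
After projecting period 1:
Births: 850 × 0.312 = 265
Group 2: 1190 × 0.962 = 1145
Group 3: 850 × 0.946 = 804
Group 4: 1550 × 0.942 + 330 × 0.427 = 1460 + 141 = 1601
Giving 265 / 1145 / 804 / 1601.
After projecting period 2:
Births: 1145 × 0.312 = 357
Group 2: 265 × 0.962 = 255
Group 3: 1145 × 0.946 = 1083
Group 4: 804 × 0.942 + 1601 × 0.427 = 757 + 684 = 1441
Giving 357 / 255 / 1083 / 1441.
Total after period 2: 357 + 255 + 1083 + 1441 = 3136

3136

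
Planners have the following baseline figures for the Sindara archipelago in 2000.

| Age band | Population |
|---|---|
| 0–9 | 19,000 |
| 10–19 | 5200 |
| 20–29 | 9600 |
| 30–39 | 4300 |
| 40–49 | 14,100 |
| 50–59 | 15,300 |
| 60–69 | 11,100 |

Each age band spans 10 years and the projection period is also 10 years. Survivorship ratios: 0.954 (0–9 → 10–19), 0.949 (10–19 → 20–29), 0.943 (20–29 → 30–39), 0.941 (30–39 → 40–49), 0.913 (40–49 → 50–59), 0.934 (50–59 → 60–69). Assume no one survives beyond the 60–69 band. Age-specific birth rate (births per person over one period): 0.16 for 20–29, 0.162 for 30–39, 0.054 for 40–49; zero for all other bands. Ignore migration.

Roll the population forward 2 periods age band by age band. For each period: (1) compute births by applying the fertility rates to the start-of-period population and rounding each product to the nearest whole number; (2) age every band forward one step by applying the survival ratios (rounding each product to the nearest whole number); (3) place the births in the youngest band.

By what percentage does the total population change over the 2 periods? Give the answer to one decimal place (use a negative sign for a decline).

-34.6

Period 1:
Births: 9600 × 0.16 = 1536, 4300 × 0.162 = 697, 14100 × 0.054 = 761 → 2994
10–19: 19000 × 0.954 = 18126
20–29: 5200 × 0.949 = 4935
30–39: 9600 × 0.943 = 9053
40–49: 4300 × 0.941 = 4046
50–59: 14100 × 0.913 = 12873
60–69: 15300 × 0.934 = 14290
Giving 2994 / 18126 / 4935 / 9053 / 4046 / 12873 / 14290.
Period 2:
Births: 4935 × 0.16 = 790, 9053 × 0.162 = 1467, 4046 × 0.054 = 218 → 2475
10–19: 2994 × 0.954 = 2856
20–29: 18126 × 0.949 = 17202
30–39: 4935 × 0.943 = 4654
40–49: 9053 × 0.941 = 8519
50–59: 4046 × 0.913 = 3694
60–69: 12873 × 0.934 = 12023
Giving 2475 / 2856 / 17202 / 4654 / 8519 / 3694 / 12023.
Total: 78600 → 51423; change = -27177; percentage change = -34.6%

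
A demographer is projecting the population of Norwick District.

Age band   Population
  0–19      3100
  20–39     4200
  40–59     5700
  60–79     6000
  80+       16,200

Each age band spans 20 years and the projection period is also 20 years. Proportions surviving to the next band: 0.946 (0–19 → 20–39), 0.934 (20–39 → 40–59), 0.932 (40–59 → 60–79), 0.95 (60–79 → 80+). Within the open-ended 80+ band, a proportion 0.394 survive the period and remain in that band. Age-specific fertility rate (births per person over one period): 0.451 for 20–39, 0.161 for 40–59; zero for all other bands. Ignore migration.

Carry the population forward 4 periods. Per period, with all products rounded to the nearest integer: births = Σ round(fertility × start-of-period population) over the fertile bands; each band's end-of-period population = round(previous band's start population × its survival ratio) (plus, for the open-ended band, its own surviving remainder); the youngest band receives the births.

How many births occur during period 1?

Call the bands 1 to 5, youngest first.
Period 1:
Births: 4200 * 0.451 = 1894  |  5700 * 0.161 = 918 → 2812
Band 2: 3100 * 0.946 = 2933
Band 3: 4200 * 0.934 = 3923
Band 4: 5700 * 0.932 = 5312
Band 5: 6000 * 0.95 + 16200 * 0.394 = 5700 + 6383 = 12083
→ [2812, 2933, 3923, 5312, 12083]

2812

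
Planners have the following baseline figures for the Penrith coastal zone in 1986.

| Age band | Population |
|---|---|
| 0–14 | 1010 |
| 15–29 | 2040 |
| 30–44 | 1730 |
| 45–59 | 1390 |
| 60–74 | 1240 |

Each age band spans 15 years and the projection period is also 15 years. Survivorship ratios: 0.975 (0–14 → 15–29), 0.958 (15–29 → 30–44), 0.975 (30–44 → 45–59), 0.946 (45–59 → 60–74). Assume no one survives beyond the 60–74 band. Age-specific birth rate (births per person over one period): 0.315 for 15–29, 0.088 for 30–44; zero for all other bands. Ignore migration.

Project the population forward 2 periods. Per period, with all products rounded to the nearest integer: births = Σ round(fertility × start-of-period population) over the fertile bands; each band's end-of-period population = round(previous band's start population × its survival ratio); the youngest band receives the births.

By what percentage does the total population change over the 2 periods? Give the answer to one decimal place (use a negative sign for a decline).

Period 1:
Births: 2040 × 0.315 = 643, 1730 × 0.088 = 152 — total 795
15–29: 1010 × 0.975 = 985
30–44: 2040 × 0.958 = 1954
45–59: 1730 × 0.975 = 1687
60–74: 1390 × 0.946 = 1315
End of period: [795, 985, 1954, 1687, 1315]
Period 2:
Births: 985 × 0.315 = 310, 1954 × 0.088 = 172 — total 482
15–29: 795 × 0.975 = 775
30–44: 985 × 0.958 = 944
45–59: 1954 × 0.975 = 1905
60–74: 1687 × 0.946 = 1596
End of period: [482, 775, 944, 1905, 1596]
Total: 7410 → 5702; change = -1708; percentage change = -23.0%

-23.0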